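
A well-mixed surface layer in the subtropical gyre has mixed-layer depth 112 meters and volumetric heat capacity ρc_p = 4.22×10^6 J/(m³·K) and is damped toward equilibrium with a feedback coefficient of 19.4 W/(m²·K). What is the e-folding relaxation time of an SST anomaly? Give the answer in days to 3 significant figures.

Areal heat capacity C = ρc_p × D = 4.22×10^6 × 112 = 4.73×10^8 J m⁻² K⁻¹.
Relaxation time τ = C / λ = 4.73×10^8 / 19.4 = 2.44×10^7 s.
In days: 2.44×10^7 s / (86400 s/day) = 282 days.

282 days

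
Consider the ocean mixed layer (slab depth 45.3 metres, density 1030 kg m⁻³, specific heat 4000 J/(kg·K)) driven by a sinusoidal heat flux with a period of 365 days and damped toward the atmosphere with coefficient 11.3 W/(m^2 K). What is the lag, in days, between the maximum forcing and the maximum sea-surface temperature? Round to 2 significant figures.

74 days

Areal heat capacity C = ρ c_p D = 1030 × 4000 × 45.3 = 1.87×10^8 J/(m²·K).
ω = 2π / 3.15×10^7 s = 1.99×10^-7 s⁻¹.
Phase lag φ = arctan(Cω/λ) = arctan(37.2/11.3) = 1.28 rad.
Time lag = φ / ω = 1.28 / 1.99×10^-7 = 6.40×10^6 s = 74.1 days.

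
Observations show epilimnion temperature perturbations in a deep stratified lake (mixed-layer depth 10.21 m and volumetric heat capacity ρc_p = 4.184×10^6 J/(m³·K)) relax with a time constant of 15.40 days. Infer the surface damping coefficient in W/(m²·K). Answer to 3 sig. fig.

Areal heat capacity C = ρc_p × D = 4.184×10^6 × 10.21 = 4.27×10^7 J/(m²·K).
τ = 15.40 days = 1.33×10^6 s.
λ = C / τ = 4.27×10^7 / 1.33×10^6 = 32.1 W/(m²·K).

32.1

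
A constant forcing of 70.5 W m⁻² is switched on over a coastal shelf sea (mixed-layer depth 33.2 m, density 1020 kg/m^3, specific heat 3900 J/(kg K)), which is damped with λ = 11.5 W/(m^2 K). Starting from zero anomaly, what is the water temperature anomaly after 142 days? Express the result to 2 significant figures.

4.0 K

Areal heat capacity C = ρ c_p D = 1020 × 3900 × 33.2 = 1.32×10^8 J/(m^2 K).
τ = C / λ = 1.32×10^8 / 11.5 = 1.15×10^7 s.
Equilibrium anomaly ΔT_eq = F / λ = 70.5 / 11.5 = 6.13 K.
t = 142 days = 1.23×10^7 s, so t/τ = 1.07.
ΔT(t) = ΔT_eq (1 − e^(−t/τ)) = 6.13 × (1 − e^−1.07) = 4.02 K.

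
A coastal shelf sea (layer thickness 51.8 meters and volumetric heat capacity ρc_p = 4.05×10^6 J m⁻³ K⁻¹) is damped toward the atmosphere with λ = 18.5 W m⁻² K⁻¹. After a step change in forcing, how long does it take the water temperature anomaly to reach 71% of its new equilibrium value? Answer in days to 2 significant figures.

Areal heat capacity C = ρc_p × D = 4.05×10^6 × 51.8 = 2.10×10^8 J/(m^2 K).
τ = C / λ = 2.10×10^8 / 18.5 = 1.13×10^7 s.
Fraction reached: 1 − e^(−t/τ) = 0.71 ⇒ t = −τ ln(1 − 0.71) = τ × 1.24.
t = 1.40×10^7 s = 162 days.

160 days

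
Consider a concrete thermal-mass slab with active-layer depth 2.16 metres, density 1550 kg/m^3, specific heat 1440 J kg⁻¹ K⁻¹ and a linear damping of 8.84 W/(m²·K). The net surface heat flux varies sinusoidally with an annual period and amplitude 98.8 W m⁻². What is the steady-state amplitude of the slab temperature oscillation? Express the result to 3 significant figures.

11.1 K

Areal heat capacity C = ρ c_p D = 1550 × 1440 × 2.16 = 4.82×10^6 J m⁻² K⁻¹.
Angular frequency ω = 2π / T = 2π / 3.15×10^7 s = 1.99×10^-7 s⁻¹.
√((Cω)² + λ²) = √((0.961)² + 8.84²) = 8.89 W/(m²·K).
Amplitude A = F₀ / √((Cω)²+λ²) = 98.8 / 8.89 = 11.1 K.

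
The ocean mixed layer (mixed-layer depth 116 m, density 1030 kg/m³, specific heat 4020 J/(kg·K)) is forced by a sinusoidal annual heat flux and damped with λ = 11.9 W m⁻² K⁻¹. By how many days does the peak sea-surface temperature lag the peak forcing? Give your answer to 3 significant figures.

84.1 days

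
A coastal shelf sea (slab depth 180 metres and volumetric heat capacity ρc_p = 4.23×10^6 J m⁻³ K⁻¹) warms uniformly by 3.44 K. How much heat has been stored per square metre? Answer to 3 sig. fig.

Areal heat capacity C = ρc_p × D = 4.23×10^6 × 180 = 7.61×10^8 J m⁻² K⁻¹.
ΔQ = C ΔT = 7.61×10^8 × 3.44 = 2.62×10^9 J/m².

2.62×10^9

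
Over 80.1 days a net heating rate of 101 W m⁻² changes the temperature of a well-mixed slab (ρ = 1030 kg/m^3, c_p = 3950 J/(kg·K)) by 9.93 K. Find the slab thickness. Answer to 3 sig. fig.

17.3 m

Heat input Q = F Δt = 101 × 6.92×10^6 s = 6.99×10^8 J/m².
Required areal heat capacity C = Q / ΔT = 7.04×10^7 J/(m²·K).
Depth D = C / (ρ c_p) = 7.04×10^7 / (1030 × 3950) = 17.3 m.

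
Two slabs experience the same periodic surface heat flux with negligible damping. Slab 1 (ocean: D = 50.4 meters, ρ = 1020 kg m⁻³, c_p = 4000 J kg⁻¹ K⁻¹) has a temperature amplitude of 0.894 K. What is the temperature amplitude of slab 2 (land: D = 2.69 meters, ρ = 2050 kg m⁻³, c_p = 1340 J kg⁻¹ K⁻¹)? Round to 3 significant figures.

24.9 K

C_ocean = 2.06×10^8 J/(m²·K); C_land = 7.39×10^6 J/(m²·K).
A ∝ 1/C ⇒ A_land = A_ocean × C_ocean/C_land = 0.894 × 27.8 = 24.9 K.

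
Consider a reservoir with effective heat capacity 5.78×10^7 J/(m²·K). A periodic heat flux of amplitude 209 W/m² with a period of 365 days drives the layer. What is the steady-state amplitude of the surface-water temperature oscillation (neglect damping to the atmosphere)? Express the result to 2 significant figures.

Areal heat capacity C = 5.78×10^7 J/(m²·K) (given).
Angular frequency ω = 2π / T = 2π / 3.15×10^7 s = 1.99×10^-7 s⁻¹.
Cω = 5.78×10^7 × 1.99×10^-7 = 11.5 W/(m²·K).
Amplitude A = F₀ / (Cω) = 209 / 11.5 = 18.1 K.

18 K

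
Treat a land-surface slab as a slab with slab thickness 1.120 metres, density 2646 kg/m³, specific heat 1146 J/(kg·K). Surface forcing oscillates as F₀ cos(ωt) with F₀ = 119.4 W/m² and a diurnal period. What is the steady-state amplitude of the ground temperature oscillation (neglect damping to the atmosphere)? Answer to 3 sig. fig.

0.483 K

Areal heat capacity C = ρ c_p D = 2646 × 1146 × 1.120 = 3.40×10^6 J/(m^2 K).
Angular frequency ω = 2π / T = 2π / 86400 s = 7.27×10^-5 s⁻¹.
Cω = 3.40×10^6 × 7.27×10^-5 = 247 W/(m²·K).
Amplitude A = F₀ / (Cω) = 119.4 / 247 = 0.483 K.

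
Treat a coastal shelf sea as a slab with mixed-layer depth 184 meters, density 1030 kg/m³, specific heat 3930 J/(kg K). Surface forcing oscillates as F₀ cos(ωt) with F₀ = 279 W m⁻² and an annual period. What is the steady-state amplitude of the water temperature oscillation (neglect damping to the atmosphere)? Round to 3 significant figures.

Areal heat capacity C = ρ c_p D = 1030 × 3930 × 184 = 7.45×10^8 J/(m²·K).
Angular frequency ω = 2π / T = 2π / 3.15×10^7 s = 1.99×10^-7 s⁻¹.
Cω = 7.45×10^8 × 1.99×10^-7 = 148 W/(m²·K).
Amplitude A = F₀ / (Cω) = 279 / 148 = 1.88 K.

1.88 K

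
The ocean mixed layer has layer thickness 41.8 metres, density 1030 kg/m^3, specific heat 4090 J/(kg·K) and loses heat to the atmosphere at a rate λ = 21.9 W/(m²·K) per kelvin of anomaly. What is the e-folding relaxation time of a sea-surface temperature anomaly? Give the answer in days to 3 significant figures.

Areal heat capacity C = ρ c_p D = 1030 × 4090 × 41.8 = 1.76×10^8 J/(m²·K).
Relaxation time τ = C / λ = 1.76×10^8 / 21.9 = 8.04×10^6 s.
In days: 8.04×10^6 s / (86400 s/day) = 93.1 days.

93.1 days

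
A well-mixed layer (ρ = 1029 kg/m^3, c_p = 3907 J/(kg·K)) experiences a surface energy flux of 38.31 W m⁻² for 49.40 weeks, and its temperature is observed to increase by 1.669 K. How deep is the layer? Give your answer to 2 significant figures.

170 m

Heat input Q = F Δt = 38.31 × 2.99×10^7 s = 1.14×10^9 J/m².
Required areal heat capacity C = Q / ΔT = 6.86×10^8 J/(m²·K).
Depth D = C / (ρ c_p) = 6.86×10^8 / (1029 × 3907) = 171 m.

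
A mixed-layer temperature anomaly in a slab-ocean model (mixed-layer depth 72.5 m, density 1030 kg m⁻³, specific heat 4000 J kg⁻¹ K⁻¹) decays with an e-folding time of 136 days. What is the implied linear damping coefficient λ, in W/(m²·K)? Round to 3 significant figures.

Areal heat capacity C = ρ c_p D = 1030 × 4000 × 72.5 = 2.99×10^8 J m⁻² K⁻¹.
τ = 136 days = 1.18×10^7 s.
λ = C / τ = 2.99×10^8 / 1.18×10^7 = 25.4 W/(m²·K).

25.4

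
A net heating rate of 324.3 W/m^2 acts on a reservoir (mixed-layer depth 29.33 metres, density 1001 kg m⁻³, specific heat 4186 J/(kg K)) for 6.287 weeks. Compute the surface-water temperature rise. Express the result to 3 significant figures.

10.0 K

Areal heat capacity C = ρ c_p D = 1001 × 4186 × 29.33 = 1.23×10^8 J/(m^2 K).
Net heat input Q = F Δt = 324.3 × (6.287 weeks × 6.048×10^5 s/week) = 1.23×10^9 J/m².
ΔT = Q / C = 1.23×10^9 / 1.23×10^8 = 10.0 K.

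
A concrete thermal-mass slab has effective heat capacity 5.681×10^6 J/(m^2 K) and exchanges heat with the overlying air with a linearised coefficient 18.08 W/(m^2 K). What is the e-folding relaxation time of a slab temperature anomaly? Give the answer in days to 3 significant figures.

Areal heat capacity C = 5.681×10^6 J/(m^2 K) (given).
Relaxation time τ = C / λ = 5.68×10^6 / 18.08 = 3.14×10^5 s.
In days: 3.14×10^5 s / (86400 s/day) = 3.64 days.

3.64 days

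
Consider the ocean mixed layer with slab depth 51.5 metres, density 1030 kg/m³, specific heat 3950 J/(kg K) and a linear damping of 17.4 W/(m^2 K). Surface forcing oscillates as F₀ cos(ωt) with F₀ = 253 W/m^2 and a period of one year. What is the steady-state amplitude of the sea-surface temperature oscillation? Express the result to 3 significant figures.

5.59 K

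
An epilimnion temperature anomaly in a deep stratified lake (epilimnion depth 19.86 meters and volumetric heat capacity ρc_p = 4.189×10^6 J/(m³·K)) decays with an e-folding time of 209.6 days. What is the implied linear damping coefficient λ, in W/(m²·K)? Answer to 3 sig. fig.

Areal heat capacity C = ρc_p × D = 4.189×10^6 × 19.86 = 8.32×10^7 J/(m²·K).
τ = 209.6 days = 1.81×10^7 s.
λ = C / τ = 8.32×10^7 / 1.81×10^7 = 4.59 W/(m²·K).

4.59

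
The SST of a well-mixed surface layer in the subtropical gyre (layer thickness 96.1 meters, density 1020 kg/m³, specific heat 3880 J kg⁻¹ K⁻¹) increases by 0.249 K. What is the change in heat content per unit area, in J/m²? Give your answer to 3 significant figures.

9.47×10^7

Areal heat capacity C = ρ c_p D = 1020 × 3880 × 96.1 = 3.80×10^8 J/(m^2 K).
ΔQ = C ΔT = 3.80×10^8 × 0.249 = 9.47×10^7 J/m².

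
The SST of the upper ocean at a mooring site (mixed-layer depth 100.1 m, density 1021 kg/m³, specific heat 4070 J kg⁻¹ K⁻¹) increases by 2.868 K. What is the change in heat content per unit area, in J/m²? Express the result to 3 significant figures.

1.19×10^9

Areal heat capacity C = ρ c_p D = 1021 × 4070 × 100.1 = 4.16×10^8 J/(m^2 K).
ΔQ = C ΔT = 4.16×10^8 × 2.868 = 1.19×10^9 J/m².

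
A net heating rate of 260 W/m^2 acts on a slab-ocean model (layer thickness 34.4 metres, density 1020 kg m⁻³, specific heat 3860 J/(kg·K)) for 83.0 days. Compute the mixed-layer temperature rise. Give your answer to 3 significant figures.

Areal heat capacity C = ρ c_p D = 1020 × 3860 × 34.4 = 1.35×10^8 J/(m²·K).
Net heat input Q = F Δt = 260 × (83.0 days × 86400 s/day) = 1.86×10^9 J/m².
ΔT = Q / C = 1.86×10^9 / 1.35×10^8 = 13.8 K.

13.8 K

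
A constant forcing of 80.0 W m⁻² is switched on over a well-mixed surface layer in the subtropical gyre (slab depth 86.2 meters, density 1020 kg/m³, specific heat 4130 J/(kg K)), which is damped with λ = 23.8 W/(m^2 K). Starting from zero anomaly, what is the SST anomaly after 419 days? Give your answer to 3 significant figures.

Areal heat capacity C = ρ c_p D = 1020 × 4130 × 86.2 = 3.63×10^8 J/(m^2 K).
τ = C / λ = 3.63×10^8 / 23.8 = 1.53×10^7 s.
Equilibrium anomaly ΔT_eq = F / λ = 80.0 / 23.8 = 3.36 K.
t = 419 days = 3.62×10^7 s, so t/τ = 2.37.
ΔT(t) = ΔT_eq (1 − e^(−t/τ)) = 3.36 × (1 − e^−2.37) = 3.05 K.

3.05 K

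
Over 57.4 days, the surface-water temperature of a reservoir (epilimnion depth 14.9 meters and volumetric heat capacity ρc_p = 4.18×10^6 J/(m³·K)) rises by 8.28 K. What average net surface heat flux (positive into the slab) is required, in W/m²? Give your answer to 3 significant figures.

Areal heat capacity C = ρc_p × D = 4.18×10^6 × 14.9 = 6.23×10^7 J/(m^2 K).
Required heat per unit area: Q = C ΔT = 6.23×10^7 × 8.28 = 5.16×10^8 J/m².
Flux F = Q / Δt = 5.16×10^8 / 4.96×10^6 s = 104 W/m².

104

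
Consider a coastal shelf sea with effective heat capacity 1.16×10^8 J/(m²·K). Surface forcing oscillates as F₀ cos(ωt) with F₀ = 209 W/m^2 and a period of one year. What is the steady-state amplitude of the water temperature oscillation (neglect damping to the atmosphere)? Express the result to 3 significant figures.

9.04 K

Areal heat capacity C = 1.16×10^8 J/(m²·K) (given).
Angular frequency ω = 2π / T = 2π / 3.15×10^7 s = 1.99×10^-7 s⁻¹.
Cω = 1.16×10^8 × 1.99×10^-7 = 23.1 W/(m²·K).
Amplitude A = F₀ / (Cω) = 209 / 23.1 = 9.04 K.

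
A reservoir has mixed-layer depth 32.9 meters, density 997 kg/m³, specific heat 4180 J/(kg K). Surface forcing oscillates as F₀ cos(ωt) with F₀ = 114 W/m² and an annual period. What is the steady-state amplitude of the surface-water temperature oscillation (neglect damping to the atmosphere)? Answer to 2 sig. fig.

4.2 K

Areal heat capacity C = ρ c_p D = 997 × 4180 × 32.9 = 1.37×10^8 J m⁻² K⁻¹.
Angular frequency ω = 2π / T = 2π / 3.15×10^7 s = 1.99×10^-7 s⁻¹.
Cω = 1.37×10^8 × 1.99×10^-7 = 27.3 W/(m²·K).
Amplitude A = F₀ / (Cω) = 114 / 27.3 = 4.17 K.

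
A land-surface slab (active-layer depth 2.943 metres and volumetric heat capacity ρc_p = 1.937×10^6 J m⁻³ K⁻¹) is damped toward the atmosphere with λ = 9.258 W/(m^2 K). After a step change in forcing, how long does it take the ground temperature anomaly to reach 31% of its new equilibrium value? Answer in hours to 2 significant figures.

Areal heat capacity C = ρc_p × D = 1.937×10^6 × 2.943 = 5.70×10^6 J m⁻² K⁻¹.
τ = C / λ = 5.70×10^6 / 9.258 = 6.16×10^5 s.
Fraction reached: 1 − e^(−t/τ) = 0.31 ⇒ t = −τ ln(1 − 0.31) = τ × 0.371.
t = 2.28×10^5 s = 63.5 hours.

63 hours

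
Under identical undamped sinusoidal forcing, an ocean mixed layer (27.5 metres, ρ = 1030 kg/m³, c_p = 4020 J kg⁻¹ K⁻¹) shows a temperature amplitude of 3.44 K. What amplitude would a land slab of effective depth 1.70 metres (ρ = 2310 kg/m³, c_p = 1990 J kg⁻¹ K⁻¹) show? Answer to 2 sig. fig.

50 K

C_ocean = 1.14×10^8 J/(m²·K); C_land = 7.81×10^6 J/(m²·K).
A ∝ 1/C ⇒ A_land = A_ocean × C_ocean/C_land = 3.44 × 14.6 = 50.1 K.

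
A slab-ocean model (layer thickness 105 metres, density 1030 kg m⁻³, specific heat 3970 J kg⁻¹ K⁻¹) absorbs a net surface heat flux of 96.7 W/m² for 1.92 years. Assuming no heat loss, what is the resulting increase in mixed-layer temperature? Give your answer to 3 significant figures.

13.6 K

Areal heat capacity C = ρ c_p D = 1030 × 3970 × 105 = 4.29×10^8 J/(m²·K).
Net heat input Q = F Δt = 96.7 × (1.92 years × 3.156×10^7 s/year) = 5.86×10^9 J/m².
ΔT = Q / C = 5.86×10^9 / 4.29×10^8 = 13.6 K.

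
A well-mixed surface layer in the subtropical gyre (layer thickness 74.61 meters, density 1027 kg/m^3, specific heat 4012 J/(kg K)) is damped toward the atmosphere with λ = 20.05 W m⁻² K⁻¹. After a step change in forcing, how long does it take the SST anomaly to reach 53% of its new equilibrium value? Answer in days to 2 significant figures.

Areal heat capacity C = ρ c_p D = 1027 × 4012 × 74.61 = 3.07×10^8 J/(m^2 K).
τ = C / λ = 3.07×10^8 / 20.05 = 1.53×10^7 s.
Fraction reached: 1 − e^(−t/τ) = 0.53 ⇒ t = −τ ln(1 − 0.53) = τ × 0.755.
t = 1.16×10^7 s = 134 days.

130 days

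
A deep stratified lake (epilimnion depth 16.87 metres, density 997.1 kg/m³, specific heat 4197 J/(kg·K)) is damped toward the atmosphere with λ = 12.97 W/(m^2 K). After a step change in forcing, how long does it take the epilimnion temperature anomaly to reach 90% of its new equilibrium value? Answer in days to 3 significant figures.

145 days

Areal heat capacity C = ρ c_p D = 997.1 × 4197 × 16.87 = 7.06×10^7 J/(m²·K).
τ = C / λ = 7.06×10^7 / 12.97 = 5.44×10^6 s.
Fraction reached: 1 − e^(−t/τ) = 0.90 ⇒ t = −τ ln(1 − 0.90) = τ × 2.30.
t = 1.25×10^7 s = 145 days.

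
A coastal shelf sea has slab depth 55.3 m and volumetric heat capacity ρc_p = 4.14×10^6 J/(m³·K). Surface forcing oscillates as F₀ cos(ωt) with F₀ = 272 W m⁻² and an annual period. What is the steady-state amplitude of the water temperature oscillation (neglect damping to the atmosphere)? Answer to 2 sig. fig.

Areal heat capacity C = ρc_p × D = 4.14×10^6 × 55.3 = 2.29×10^8 J/(m²·K).
Angular frequency ω = 2π / T = 2π / 3.15×10^7 s = 1.99×10^-7 s⁻¹.
Cω = 2.29×10^8 × 1.99×10^-7 = 45.6 W/(m²·K).
Amplitude A = F₀ / (Cω) = 272 / 45.6 = 5.96 K.

6.0 K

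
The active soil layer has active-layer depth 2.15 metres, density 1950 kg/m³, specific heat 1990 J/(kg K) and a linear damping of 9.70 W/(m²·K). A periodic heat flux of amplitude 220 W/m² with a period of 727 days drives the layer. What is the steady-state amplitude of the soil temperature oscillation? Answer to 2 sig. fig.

23 K

Areal heat capacity C = ρ c_p D = 1950 × 1990 × 2.15 = 8.34×10^6 J m⁻² K⁻¹.
Angular frequency ω = 2π / T = 2π / 6.28×10^7 s = 1.00×10^-7 s⁻¹.
√((Cω)² + λ²) = √((0.835)² + 9.70²) = 9.74 W/(m²·K).
Amplitude A = F₀ / √((Cω)²+λ²) = 220 / 9.74 = 22.6 K.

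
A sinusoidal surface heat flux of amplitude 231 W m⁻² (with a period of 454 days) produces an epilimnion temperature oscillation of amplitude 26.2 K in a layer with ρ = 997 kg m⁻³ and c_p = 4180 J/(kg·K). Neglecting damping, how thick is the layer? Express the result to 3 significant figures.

13.2 m

ω = 2π / 3.92×10^7 s = 1.60×10^-7 s⁻¹.
Required C = F₀ / (A ω) = 231 / (26.2 × 1.60×10^-7) = 5.50×10^7 J/(m²·K).
D = C / (ρ c_p) = 5.50×10^7 / (997 × 4180) = 13.2 m.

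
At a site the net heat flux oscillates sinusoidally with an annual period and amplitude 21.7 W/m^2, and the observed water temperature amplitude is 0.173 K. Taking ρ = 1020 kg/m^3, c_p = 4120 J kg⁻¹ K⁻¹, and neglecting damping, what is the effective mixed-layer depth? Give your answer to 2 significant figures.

ω = 2π / 3.15×10^7 s = 1.99×10^-7 s⁻¹.
Required C = F₀ / (A ω) = 21.7 / (0.173 × 1.99×10^-7) = 6.30×10^8 J/(m²·K).
D = C / (ρ c_p) = 6.30×10^8 / (1020 × 4120) = 150 m.

150 m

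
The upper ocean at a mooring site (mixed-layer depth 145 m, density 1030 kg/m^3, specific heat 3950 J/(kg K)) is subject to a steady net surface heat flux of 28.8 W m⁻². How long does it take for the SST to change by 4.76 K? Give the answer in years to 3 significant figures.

Areal heat capacity C = ρ c_p D = 1030 × 3950 × 145 = 5.90×10^8 J/(m²·K).
Time required: Δt = C ΔT / F = 5.90×10^8 × 4.76 / 28.8 = 9.75×10^7 s.
In years: 9.75×10^7 s / (3.156×10^7 s/year) = 3.09 years.

3.09 years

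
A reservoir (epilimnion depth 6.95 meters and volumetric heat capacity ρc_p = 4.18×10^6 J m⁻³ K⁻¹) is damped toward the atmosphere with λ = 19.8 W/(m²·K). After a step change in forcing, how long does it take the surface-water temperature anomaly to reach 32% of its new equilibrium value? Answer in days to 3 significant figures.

6.55 days

Areal heat capacity C = ρc_p × D = 4.18×10^6 × 6.95 = 2.91×10^7 J/(m²·K).
τ = C / λ = 2.91×10^7 / 19.8 = 1.47×10^6 s.
Fraction reached: 1 − e^(−t/τ) = 0.32 ⇒ t = −τ ln(1 − 0.32) = τ × 0.386.
t = 5.66×10^5 s = 6.55 days.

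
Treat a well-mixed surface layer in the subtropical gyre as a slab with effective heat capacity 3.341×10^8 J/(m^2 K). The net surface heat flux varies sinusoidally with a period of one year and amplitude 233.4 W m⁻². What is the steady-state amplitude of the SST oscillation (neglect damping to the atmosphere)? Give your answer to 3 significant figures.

Areal heat capacity C = 3.341×10^8 J/(m^2 K) (given).
Angular frequency ω = 2π / T = 2π / 3.15×10^7 s = 1.99×10^-7 s⁻¹.
Cω = 3.34×10^8 × 1.99×10^-7 = 66.6 W/(m²·K).
Amplitude A = F₀ / (Cω) = 233.4 / 66.6 = 3.51 K.

3.51 K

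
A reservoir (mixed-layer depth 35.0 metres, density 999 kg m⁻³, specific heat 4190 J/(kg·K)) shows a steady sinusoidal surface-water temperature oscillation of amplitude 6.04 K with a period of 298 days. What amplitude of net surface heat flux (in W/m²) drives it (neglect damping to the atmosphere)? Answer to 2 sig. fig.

Areal heat capacity C = ρ c_p D = 999 × 4190 × 35.0 = 1.47×10^8 J m⁻² K⁻¹.
ω = 2π / 2.57×10^7 s = 2.44×10^-7 s⁻¹.
Cω = 1.47×10^8 × 2.44×10^-7 = 35.8 W/(m²·K).
F₀ = A × Cω = 6.04 × 35.8 = 216 W/m².

220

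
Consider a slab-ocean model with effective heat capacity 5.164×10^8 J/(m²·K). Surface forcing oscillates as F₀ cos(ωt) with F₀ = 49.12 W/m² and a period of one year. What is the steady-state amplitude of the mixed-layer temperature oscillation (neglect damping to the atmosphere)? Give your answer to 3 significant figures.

0.477 K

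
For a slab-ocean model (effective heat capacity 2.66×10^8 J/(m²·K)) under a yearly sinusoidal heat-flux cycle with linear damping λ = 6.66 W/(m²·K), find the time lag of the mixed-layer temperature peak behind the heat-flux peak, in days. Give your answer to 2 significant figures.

84 days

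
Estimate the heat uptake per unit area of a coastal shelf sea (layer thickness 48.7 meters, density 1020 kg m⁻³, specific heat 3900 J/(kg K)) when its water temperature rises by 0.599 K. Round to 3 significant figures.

1.16×10^8

Areal heat capacity C = ρ c_p D = 1020 × 3900 × 48.7 = 1.94×10^8 J/(m^2 K).
ΔQ = C ΔT = 1.94×10^8 × 0.599 = 1.16×10^8 J/m².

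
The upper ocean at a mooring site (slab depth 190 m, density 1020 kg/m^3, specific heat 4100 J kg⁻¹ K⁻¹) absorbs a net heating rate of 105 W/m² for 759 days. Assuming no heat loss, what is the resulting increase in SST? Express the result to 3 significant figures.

8.67 K

Areal heat capacity C = ρ c_p D = 1020 × 4100 × 190 = 7.95×10^8 J/(m²·K).
Net heat input Q = F Δt = 105 × (759 days × 86400 s/day) = 6.89×10^9 J/m².
ΔT = Q / C = 6.89×10^9 / 7.95×10^8 = 8.67 K.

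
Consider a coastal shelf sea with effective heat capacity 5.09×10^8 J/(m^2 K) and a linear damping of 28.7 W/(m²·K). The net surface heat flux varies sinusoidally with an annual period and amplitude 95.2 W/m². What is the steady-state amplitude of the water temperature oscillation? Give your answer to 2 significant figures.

Areal heat capacity C = 5.09×10^8 J/(m^2 K) (given).
Angular frequency ω = 2π / T = 2π / 3.15×10^7 s = 1.99×10^-7 s⁻¹.
√((Cω)² + λ²) = √((101)² + 28.7²) = 105 W/(m²·K).
Amplitude A = F₀ / √((Cω)²+λ²) = 95.2 / 105 = 0.903 K.

0.90 K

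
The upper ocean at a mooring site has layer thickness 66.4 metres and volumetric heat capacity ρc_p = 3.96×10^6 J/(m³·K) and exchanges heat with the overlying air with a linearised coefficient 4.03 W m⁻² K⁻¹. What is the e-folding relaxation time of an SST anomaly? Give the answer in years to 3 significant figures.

Areal heat capacity C = ρc_p × D = 3.96×10^6 × 66.4 = 2.63×10^8 J/(m^2 K).
Relaxation time τ = C / λ = 2.63×10^8 / 4.03 = 6.52×10^7 s.
In years: 6.52×10^7 s / (3.156×10^7 s/year) = 2.07 years.

2.07 years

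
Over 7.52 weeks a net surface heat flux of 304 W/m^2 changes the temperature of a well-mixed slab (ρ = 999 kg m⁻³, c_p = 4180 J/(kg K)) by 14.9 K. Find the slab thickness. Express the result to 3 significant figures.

22.2 m

Heat input Q = F Δt = 304 × 4.55×10^6 s = 1.38×10^9 J/m².
Required areal heat capacity C = Q / ΔT = 9.28×10^7 J/(m²·K).
Depth D = C / (ρ c_p) = 9.28×10^7 / (999 × 4180) = 22.2 m.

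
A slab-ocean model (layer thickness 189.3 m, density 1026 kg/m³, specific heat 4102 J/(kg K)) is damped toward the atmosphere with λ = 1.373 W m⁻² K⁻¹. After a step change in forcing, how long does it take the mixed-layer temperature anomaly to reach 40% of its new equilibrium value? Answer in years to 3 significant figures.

Areal heat capacity C = ρ c_p D = 1026 × 4102 × 189.3 = 7.97×10^8 J m⁻² K⁻¹.
τ = C / λ = 7.97×10^8 / 1.373 = 5.80×10^8 s.
Fraction reached: 1 − e^(−t/τ) = 0.40 ⇒ t = −τ ln(1 − 0.40) = τ × 0.511.
t = 2.96×10^8 s = 9.39 years.

9.39 years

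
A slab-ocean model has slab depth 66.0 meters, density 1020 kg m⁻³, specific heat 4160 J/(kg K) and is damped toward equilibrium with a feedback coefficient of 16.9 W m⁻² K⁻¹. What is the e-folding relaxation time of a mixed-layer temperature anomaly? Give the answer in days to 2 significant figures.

190 days

Areal heat capacity C = ρ c_p D = 1020 × 4160 × 66.0 = 2.80×10^8 J m⁻² K⁻¹.
Relaxation time τ = C / λ = 2.80×10^8 / 16.9 = 1.66×10^7 s.
In days: 1.66×10^7 s / (86400 s/day) = 192 days.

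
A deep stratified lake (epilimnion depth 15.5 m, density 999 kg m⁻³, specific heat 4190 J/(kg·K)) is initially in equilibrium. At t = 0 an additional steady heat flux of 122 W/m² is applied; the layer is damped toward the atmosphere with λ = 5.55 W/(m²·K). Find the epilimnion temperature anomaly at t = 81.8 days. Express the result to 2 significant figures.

10 K

Areal heat capacity C = ρ c_p D = 999 × 4190 × 15.5 = 6.49×10^7 J/(m^2 K).
τ = C / λ = 6.49×10^7 / 5.55 = 1.17×10^7 s.
Equilibrium anomaly ΔT_eq = F / λ = 122 / 5.55 = 22.0 K.
t = 81.8 days = 7.07×10^6 s, so t/τ = 0.605.
ΔT(t) = ΔT_eq (1 − e^(−t/τ)) = 22.0 × (1 − e^−0.605) = 9.97 K.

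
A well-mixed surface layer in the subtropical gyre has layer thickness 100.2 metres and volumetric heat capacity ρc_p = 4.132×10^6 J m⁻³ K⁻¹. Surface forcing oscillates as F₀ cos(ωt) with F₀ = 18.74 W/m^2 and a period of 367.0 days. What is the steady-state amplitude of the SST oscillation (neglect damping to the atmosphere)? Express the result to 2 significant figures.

Areal heat capacity C = ρc_p × D = 4.132×10^6 × 100.2 = 4.14×10^8 J m⁻² K⁻¹.
Angular frequency ω = 2π / T = 2π / 3.17×10^7 s = 1.98×10^-7 s⁻¹.
Cω = 4.14×10^8 × 1.98×10^-7 = 82.0 W/(m²·K).
Amplitude A = F₀ / (Cω) = 18.74 / 82.0 = 0.228 K.

0.23 K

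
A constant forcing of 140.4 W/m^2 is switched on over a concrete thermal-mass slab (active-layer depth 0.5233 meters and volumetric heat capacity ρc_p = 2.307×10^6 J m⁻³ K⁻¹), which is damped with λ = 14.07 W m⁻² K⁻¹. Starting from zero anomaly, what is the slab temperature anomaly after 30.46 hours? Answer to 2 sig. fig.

7.2 K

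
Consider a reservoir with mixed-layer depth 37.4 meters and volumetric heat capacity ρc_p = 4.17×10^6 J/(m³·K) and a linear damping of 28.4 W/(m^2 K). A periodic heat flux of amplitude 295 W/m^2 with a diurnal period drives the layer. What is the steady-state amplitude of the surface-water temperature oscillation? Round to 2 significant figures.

0.026 K

Areal heat capacity C = ρc_p × D = 4.17×10^6 × 37.4 = 1.56×10^8 J/(m²·K).
Angular frequency ω = 2π / T = 2π / 86400 s = 7.27×10^-5 s⁻¹.
√((Cω)² + λ²) = √((11300)² + 28.4²) = 11300 W/(m²·K).
Amplitude A = F₀ / √((Cω)²+λ²) = 295 / 11300 = 0.0260 K.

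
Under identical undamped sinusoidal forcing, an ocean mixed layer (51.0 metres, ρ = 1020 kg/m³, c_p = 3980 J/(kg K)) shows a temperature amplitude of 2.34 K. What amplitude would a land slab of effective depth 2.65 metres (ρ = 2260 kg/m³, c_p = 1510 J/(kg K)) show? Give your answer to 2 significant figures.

C_ocean = 2.07×10^8 J/(m²·K); C_land = 9.04×10^6 J/(m²·K).
A ∝ 1/C ⇒ A_land = A_ocean × C_ocean/C_land = 2.34 × 22.9 = 53.6 K.

54 K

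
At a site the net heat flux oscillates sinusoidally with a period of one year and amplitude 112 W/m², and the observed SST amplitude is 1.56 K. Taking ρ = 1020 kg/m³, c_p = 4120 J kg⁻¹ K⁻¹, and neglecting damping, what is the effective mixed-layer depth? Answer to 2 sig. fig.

ω = 2π / 3.15×10^7 s = 1.99×10^-7 s⁻¹.
Required C = F₀ / (A ω) = 112 / (1.56 × 1.99×10^-7) = 3.60×10^8 J/(m²·K).
D = C / (ρ c_p) = 3.60×10^8 / (1020 × 4120) = 85.7 m.

86 m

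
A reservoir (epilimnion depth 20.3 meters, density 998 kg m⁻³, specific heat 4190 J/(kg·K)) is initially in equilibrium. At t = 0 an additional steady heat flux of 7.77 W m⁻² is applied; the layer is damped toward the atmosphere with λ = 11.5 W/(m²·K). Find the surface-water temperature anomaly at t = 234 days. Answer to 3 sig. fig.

Areal heat capacity C = ρ c_p D = 998 × 4190 × 20.3 = 8.49×10^7 J/(m²·K).
τ = C / λ = 8.49×10^7 / 11.5 = 7.38×10^6 s.
Equilibrium anomaly ΔT_eq = F / λ = 7.77 / 11.5 = 0.676 K.
t = 234 days = 2.02×10^7 s, so t/τ = 2.74.
ΔT(t) = ΔT_eq (1 − e^(−t/τ)) = 0.676 × (1 − e^−2.74) = 0.632 K.

0.632 K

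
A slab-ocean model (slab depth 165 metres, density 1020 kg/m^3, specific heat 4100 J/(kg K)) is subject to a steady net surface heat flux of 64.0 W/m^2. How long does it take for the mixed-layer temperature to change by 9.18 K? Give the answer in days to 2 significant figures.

1100 days

Areal heat capacity C = ρ c_p D = 1020 × 4100 × 165 = 6.90×10^8 J/(m^2 K).
Time required: Δt = C ΔT / F = 6.90×10^8 × 9.18 / 64.0 = 9.90×10^7 s.
In days: 9.90×10^7 s / (86400 s/day) = 1150 days.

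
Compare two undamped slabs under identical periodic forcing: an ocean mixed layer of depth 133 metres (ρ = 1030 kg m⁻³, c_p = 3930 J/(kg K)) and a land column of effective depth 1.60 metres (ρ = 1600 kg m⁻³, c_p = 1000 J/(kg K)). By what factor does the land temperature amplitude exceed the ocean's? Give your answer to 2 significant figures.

C_ocean = 1030 × 3930 × 133 = 5.38×10^8 J/(m²·K).
C_land = 1600 × 1000 × 1.60 = 2.56×10^6 J/(m²·K).
Undamped amplitude ∝ 1/C, so A_land/A_ocean = C_ocean/C_land = 210.

210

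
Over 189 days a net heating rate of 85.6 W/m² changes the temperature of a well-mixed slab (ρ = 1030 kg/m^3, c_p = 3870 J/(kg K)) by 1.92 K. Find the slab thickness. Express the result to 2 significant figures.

Heat input Q = F Δt = 85.6 × 1.63×10^7 s = 1.40×10^9 J/m².
Required areal heat capacity C = Q / ΔT = 7.28×10^8 J/(m²·K).
Depth D = C / (ρ c_p) = 7.28×10^8 / (1030 × 3870) = 183 m.

180 m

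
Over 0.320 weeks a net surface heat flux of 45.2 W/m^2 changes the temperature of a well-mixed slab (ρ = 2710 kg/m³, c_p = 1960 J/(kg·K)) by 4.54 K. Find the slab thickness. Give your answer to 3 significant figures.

Heat input Q = F Δt = 45.2 × 1.94×10^5 s = 8.75×10^6 J/m².
Required areal heat capacity C = Q / ΔT = 1.93×10^6 J/(m²·K).
Depth D = C / (ρ c_p) = 1.93×10^6 / (2710 × 1960) = 0.363 m.

0.363 m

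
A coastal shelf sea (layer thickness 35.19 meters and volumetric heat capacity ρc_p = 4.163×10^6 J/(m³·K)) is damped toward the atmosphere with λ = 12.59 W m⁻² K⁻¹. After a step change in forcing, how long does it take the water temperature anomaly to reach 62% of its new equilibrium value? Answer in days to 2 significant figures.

130 days

Areal heat capacity C = ρc_p × D = 4.163×10^6 × 35.19 = 1.46×10^8 J/(m²·K).
τ = C / λ = 1.46×10^8 / 12.59 = 1.16×10^7 s.
Fraction reached: 1 − e^(−t/τ) = 0.62 ⇒ t = −τ ln(1 − 0.62) = τ × 0.968.
t = 1.13×10^7 s = 130 days.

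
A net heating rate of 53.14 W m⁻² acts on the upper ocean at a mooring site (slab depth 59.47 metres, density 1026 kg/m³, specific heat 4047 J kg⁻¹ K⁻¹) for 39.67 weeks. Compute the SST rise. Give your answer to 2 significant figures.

5.2 K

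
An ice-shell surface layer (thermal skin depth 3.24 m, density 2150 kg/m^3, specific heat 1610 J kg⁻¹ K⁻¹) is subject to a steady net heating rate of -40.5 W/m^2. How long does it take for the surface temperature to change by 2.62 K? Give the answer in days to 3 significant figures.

8.40 days

Areal heat capacity C = ρ c_p D = 2150 × 1610 × 3.24 = 1.12×10^7 J/(m^2 K).
Time required: Δt = C ΔT / F = 1.12×10^7 × -2.62 / -40.5 = 7.26×10^5 s.
In days: 7.26×10^5 s / (86400 s/day) = 8.40 days.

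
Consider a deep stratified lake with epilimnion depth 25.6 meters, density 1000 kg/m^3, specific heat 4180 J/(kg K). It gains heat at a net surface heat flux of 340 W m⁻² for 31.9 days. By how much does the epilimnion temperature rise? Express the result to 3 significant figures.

Areal heat capacity C = ρ c_p D = 1000 × 4180 × 25.6 = 1.07×10^8 J m⁻² K⁻¹.
Net heat input Q = F Δt = 340 × (31.9 days × 86400 s/day) = 9.37×10^8 J/m².
ΔT = Q / C = 9.37×10^8 / 1.07×10^8 = 8.76 K.

8.76 K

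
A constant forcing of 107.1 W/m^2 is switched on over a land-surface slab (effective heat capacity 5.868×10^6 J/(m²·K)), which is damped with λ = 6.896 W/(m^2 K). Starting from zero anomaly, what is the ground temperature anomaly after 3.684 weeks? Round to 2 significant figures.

14 K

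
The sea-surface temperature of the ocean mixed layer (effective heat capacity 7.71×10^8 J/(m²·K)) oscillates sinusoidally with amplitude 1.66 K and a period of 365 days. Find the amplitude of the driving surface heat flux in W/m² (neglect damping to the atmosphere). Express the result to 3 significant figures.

255

Areal heat capacity C = 7.71×10^8 J/(m²·K) (given).
ω = 2π / 3.15×10^7 s = 1.99×10^-7 s⁻¹.
Cω = 7.71×10^8 × 1.99×10^-7 = 154 W/(m²·K).
F₀ = A × Cω = 1.66 × 154 = 255 W/m².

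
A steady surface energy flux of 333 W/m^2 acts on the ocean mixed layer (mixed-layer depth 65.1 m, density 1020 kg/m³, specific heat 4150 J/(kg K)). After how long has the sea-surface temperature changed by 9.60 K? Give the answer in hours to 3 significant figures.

Areal heat capacity C = ρ c_p D = 1020 × 4150 × 65.1 = 2.76×10^8 J/(m^2 K).
Time required: Δt = C ΔT / F = 2.76×10^8 × 9.60 / 333 = 7.94×10^6 s.
In hours: 7.94×10^6 s / (3600 s/hour) = 2210 hours.

2210 hours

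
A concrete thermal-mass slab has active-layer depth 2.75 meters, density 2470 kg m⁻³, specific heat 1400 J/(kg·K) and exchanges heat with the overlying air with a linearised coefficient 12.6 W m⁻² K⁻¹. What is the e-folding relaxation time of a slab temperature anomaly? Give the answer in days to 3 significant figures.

Areal heat capacity C = ρ c_p D = 2470 × 1400 × 2.75 = 9.51×10^6 J/(m^2 K).
Relaxation time τ = C / λ = 9.51×10^6 / 12.6 = 7.55×10^5 s.
In days: 7.55×10^5 s / (86400 s/day) = 8.74 days.

8.74 days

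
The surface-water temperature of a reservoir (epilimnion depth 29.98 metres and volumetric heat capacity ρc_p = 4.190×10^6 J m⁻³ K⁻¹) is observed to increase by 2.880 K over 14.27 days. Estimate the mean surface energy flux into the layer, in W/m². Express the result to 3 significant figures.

293

Areal heat capacity C = ρc_p × D = 4.190×10^6 × 29.98 = 1.26×10^8 J/(m²·K).
Required heat per unit area: Q = C ΔT = 1.26×10^8 × 2.880 = 3.62×10^8 J/m².
Flux F = Q / Δt = 3.62×10^8 / 1.23×10^6 s = 293 W/m².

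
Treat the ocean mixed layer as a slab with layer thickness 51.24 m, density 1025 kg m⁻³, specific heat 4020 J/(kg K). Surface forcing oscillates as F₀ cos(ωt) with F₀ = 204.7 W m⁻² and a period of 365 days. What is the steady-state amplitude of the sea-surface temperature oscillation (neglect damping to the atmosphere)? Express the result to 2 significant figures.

Areal heat capacity C = ρ c_p D = 1025 × 4020 × 51.24 = 2.11×10^8 J m⁻² K⁻¹.
Angular frequency ω = 2π / T = 2π / 3.15×10^7 s = 1.99×10^-7 s⁻¹.
Cω = 2.11×10^8 × 1.99×10^-7 = 42.1 W/(m²·K).
Amplitude A = F₀ / (Cω) = 204.7 / 42.1 = 4.87 K.

4.9 K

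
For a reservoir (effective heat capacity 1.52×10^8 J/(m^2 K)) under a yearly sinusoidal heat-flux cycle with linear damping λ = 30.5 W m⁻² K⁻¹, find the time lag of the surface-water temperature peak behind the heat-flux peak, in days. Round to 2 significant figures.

45 days

Areal heat capacity C = 1.52×10^8 J/(m^2 K) (given).
ω = 2π / 3.15×10^7 s = 1.99×10^-7 s⁻¹.
Phase lag φ = arctan(Cω/λ) = arctan(30.3/30.5) = 0.782 rad.
Time lag = φ / ω = 0.782 / 1.99×10^-7 = 3.92×10^6 s = 45.4 days.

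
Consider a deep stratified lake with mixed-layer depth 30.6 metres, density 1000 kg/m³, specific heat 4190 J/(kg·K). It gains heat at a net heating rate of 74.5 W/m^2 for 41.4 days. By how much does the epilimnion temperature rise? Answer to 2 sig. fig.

2.1 K

Areal heat capacity C = ρ c_p D = 1000 × 4190 × 30.6 = 1.28×10^8 J/(m^2 K).
Net heat input Q = F Δt = 74.5 × (41.4 days × 86400 s/day) = 2.66×10^8 J/m².
ΔT = Q / C = 2.66×10^8 / 1.28×10^8 = 2.08 K.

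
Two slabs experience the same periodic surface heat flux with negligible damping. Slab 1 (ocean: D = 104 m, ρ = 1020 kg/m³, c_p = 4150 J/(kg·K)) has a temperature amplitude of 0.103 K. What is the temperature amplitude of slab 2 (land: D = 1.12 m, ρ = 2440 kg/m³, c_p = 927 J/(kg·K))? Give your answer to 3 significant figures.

17.9 K

C_ocean = 4.40×10^8 J/(m²·K); C_land = 2.53×10^6 J/(m²·K).
A ∝ 1/C ⇒ A_land = A_ocean × C_ocean/C_land = 0.103 × 174 = 17.9 K.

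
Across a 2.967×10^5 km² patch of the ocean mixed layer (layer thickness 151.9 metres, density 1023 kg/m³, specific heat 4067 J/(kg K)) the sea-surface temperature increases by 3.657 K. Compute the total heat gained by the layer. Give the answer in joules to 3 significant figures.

Areal heat capacity C = ρ c_p D = 1023 × 4067 × 151.9 = 6.32×10^8 J m⁻² K⁻¹.
Heat per unit area: q = C ΔT = 6.32×10^8 × 3.657 = 2.31×10^9 J/m².
Total heat: Q = q × A = 2.31×10^9 × (2.967×10^5 × 10⁶ m²) = 6.86×10^20 J.

6.86×10^20 J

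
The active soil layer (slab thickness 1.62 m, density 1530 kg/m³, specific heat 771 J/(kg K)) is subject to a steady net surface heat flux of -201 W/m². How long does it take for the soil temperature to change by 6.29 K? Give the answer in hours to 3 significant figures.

16.6 hours

Areal heat capacity C = ρ c_p D = 1530 × 771 × 1.62 = 1.91×10^6 J/(m^2 K).
Time required: Δt = C ΔT / F = 1.91×10^6 × -6.29 / -201 = 59800 s.
In hours: 59800 s / (3600 s/hour) = 16.6 hours.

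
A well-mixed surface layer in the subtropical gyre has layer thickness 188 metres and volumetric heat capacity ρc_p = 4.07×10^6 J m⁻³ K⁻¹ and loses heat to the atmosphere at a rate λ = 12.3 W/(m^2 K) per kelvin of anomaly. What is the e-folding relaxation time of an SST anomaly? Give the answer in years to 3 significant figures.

Areal heat capacity C = ρc_p × D = 4.07×10^6 × 188 = 7.65×10^8 J/(m²·K).
Relaxation time τ = C / λ = 7.65×10^8 / 12.3 = 6.22×10^7 s.
In years: 6.22×10^7 s / (3.156×10^7 s/year) = 1.97 years.

1.97 years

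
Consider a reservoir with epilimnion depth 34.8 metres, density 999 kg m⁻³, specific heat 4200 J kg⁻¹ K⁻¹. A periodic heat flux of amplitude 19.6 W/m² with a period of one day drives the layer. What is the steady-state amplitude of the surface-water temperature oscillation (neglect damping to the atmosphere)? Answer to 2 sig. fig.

Areal heat capacity C = ρ c_p D = 999 × 4200 × 34.8 = 1.46×10^8 J/(m^2 K).
Angular frequency ω = 2π / T = 2π / 86400 s = 7.27×10^-5 s⁻¹.
Cω = 1.46×10^8 × 7.27×10^-5 = 10600 W/(m²·K).
Amplitude A = F₀ / (Cω) = 19.6 / 10600 = 0.00185 K.

0.0018 K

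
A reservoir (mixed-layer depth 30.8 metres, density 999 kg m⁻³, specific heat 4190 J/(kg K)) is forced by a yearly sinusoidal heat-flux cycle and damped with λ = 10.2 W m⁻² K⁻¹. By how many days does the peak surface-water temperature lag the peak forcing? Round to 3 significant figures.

69.3 days

Areal heat capacity C = ρ c_p D = 999 × 4190 × 30.8 = 1.29×10^8 J/(m²·K).
ω = 2π / 3.15×10^7 s = 1.99×10^-7 s⁻¹.
Phase lag φ = arctan(Cω/λ) = arctan(25.7/10.2) = 1.19 rad.
Time lag = φ / ω = 1.19 / 1.99×10^-7 = 5.99×10^6 s = 69.3 days.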